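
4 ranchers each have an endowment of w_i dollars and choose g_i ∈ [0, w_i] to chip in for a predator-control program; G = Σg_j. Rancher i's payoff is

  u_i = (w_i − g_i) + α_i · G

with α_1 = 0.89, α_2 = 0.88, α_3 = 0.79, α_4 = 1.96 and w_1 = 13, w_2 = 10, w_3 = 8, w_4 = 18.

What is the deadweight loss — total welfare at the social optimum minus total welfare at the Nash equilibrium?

∂u_i/∂g_i = α_i − 1, so rancher i contributes w_i if α_i > 1, else 0.
α_i > 1 for i ∈ {4}; NE contributions (0, 0, 0, 18), G = 18.
W^NE = Σw_i − G^NE + (Σα_i)·G^NE = 49 + 3.52·18 = 112.36.
Planner: ∂(Σu_j)/∂g_i = Σα_j − 1 = 3.52 > 0, so everyone contributes w_i; G^SO = 49, W^SO = 49 + 3.52·49 = 221.48.
Deadweight loss = 109.12.

109.12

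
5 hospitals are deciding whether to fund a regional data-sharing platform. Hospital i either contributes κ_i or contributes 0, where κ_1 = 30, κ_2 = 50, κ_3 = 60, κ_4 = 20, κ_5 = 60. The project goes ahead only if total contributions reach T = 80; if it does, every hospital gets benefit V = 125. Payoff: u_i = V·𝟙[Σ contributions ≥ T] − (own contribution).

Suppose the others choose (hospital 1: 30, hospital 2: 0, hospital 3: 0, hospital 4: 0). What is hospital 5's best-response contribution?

Others' total = 30. Contributing 60 brings total to 90 ≥ 80: gain V − κ_5 = 65.
Best response: 60.

60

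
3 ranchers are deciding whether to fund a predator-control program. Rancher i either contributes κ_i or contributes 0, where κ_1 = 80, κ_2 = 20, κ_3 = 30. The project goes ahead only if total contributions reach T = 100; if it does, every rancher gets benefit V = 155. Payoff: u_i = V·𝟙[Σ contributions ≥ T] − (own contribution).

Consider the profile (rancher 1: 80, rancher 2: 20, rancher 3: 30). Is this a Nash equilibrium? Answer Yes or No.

Total = 130 ≥ 100: provided.
Rancher 1 (pledges 80, payoff 75): dropping to 0 → total 50, payoff 0. No gain.
Rancher 2 (pledges 20, payoff 135): dropping to 0 → total 110, payoff 155. Profitable deviation.

No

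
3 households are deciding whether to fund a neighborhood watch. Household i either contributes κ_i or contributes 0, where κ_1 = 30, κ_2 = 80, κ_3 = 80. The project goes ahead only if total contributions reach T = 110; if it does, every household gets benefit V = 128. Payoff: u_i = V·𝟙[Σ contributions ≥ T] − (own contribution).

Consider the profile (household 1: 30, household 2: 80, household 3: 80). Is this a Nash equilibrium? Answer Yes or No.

Total = 190 ≥ 110: provided.
Household 1 (pledges 30, payoff 98): dropping to 0 → total 160, payoff 128. Profitable deviation.

No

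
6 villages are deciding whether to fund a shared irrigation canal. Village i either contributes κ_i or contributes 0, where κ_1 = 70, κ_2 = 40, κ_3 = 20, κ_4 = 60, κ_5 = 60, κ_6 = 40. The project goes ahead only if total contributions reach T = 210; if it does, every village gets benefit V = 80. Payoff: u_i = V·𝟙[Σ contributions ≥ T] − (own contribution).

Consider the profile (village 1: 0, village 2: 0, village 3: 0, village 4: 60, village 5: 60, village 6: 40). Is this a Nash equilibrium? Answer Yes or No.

No

Total = 160 < 210: not provided.
Village 1 (pledges 0, payoff 0): pledging 70 → total 230, payoff 10. Profitable deviation.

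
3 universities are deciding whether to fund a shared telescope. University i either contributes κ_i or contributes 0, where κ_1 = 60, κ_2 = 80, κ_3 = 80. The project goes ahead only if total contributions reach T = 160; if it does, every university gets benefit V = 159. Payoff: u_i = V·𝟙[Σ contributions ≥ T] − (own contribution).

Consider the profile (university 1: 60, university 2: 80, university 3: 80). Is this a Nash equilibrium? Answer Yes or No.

Total = 220 ≥ 160: provided.
University 1 (pledges 60, payoff 99): dropping to 0 → total 160, payoff 159. Profitable deviation.

No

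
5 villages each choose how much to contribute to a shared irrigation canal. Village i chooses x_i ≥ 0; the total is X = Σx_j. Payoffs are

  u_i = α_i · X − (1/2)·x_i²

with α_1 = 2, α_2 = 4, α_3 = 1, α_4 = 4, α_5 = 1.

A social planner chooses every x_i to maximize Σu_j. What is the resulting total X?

Planner FOC: ∂(Σu_j)/∂x_i = (Σα_j) − x_i = 0, so x_i^SO = Σα_j = 12 for every i; X^SO = 60.

60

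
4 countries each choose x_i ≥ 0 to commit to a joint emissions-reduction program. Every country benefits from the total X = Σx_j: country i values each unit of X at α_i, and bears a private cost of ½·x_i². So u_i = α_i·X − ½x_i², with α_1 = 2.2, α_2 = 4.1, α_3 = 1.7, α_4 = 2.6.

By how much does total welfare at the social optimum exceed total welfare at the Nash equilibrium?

Country i's FOC: ∂u_i/∂x_i = α_i − x_i = 0, so x_i* = α_i.
NE contributions = (2.2, 4.1, 1.7, 2.6); X = 10.6.
W^NE = (Σα)·X − ½Σα_i² = 10.6² − ½·31.3 = 96.71.
Planner sets x_i = Σα_j = 10.6 for every i, so X^SO = 4·10.6 = 42.4.
W^SO = (Σα)·X^SO − ½·4·(Σα)² = (4/2)·10.6² = 224.72.
Deadweight loss = W^SO − W^NE = 128.01.

128.01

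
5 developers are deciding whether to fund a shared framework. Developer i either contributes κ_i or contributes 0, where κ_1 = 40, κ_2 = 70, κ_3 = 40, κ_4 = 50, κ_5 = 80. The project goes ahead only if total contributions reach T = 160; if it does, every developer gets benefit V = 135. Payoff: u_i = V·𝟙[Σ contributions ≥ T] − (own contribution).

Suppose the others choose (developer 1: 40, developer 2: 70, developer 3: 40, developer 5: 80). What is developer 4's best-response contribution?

Others' total = 230 ≥ 160; contributing adds cost 50 for no extra benefit.
Best response: 0.

0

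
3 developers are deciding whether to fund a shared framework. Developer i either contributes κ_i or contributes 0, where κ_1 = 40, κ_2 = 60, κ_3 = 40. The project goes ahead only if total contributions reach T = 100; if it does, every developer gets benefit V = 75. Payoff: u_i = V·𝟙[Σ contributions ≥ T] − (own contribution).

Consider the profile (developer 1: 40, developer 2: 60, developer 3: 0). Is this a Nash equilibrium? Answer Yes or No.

Total = 100 ≥ 100: provided.
Developer 1 (pledges 40, payoff 35): dropping to 0 → total 60, payoff 0. No gain.
Developer 2 (pledges 60, payoff 15): dropping to 0 → total 40, payoff 0. No gain.
Developer 3 (pledges 0, payoff 75): pledging 40 → total 140, payoff 35. No gain.

Yes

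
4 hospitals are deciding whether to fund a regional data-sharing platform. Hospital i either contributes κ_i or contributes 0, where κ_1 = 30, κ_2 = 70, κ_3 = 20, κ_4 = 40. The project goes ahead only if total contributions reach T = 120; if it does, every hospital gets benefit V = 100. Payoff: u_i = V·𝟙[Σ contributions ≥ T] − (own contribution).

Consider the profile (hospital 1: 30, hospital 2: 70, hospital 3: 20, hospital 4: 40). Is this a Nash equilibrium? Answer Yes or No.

Total = 160 ≥ 120: provided.
Hospital 1 (pledges 30, payoff 70): dropping to 0 → total 130, payoff 100. Profitable deviation.

No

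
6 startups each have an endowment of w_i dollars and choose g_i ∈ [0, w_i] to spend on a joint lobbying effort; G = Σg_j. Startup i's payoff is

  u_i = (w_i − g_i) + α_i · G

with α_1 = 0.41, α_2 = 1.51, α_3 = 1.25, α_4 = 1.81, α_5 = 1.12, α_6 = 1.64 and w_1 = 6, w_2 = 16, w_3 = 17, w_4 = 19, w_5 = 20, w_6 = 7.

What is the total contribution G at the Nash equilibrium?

79

∂u_i/∂g_i = α_i − 1, so startup i contributes w_i if α_i > 1, else 0.
α_i > 1 for i ∈ {2, 3, 4, 5, 6}; NE contributions (0, 16, 17, 19, 20, 7), G = 79.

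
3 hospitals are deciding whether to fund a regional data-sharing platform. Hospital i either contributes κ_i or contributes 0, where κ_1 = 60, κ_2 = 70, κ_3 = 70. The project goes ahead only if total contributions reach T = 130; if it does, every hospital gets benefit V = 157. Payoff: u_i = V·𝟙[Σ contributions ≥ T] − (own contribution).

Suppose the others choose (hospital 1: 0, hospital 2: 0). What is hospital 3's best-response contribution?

0

Others' total = 0. Even contributing 70 gives 70 < 130: no benefit either way.
Best response: 0.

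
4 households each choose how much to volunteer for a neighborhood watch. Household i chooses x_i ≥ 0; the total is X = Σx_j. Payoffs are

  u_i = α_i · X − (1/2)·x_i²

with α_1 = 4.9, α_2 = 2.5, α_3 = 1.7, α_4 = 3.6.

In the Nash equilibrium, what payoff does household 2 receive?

Household i's FOC: ∂u_i/∂x_i = α_i − x_i = 0, so x_i* = α_i.
NE contributions = (4.9, 2.5, 1.7, 3.6); X = 12.7.
u_2 = α_2·X − ½·(x_2)² = 2.5·12.7 − ½·2.5² = 28.625.

28.625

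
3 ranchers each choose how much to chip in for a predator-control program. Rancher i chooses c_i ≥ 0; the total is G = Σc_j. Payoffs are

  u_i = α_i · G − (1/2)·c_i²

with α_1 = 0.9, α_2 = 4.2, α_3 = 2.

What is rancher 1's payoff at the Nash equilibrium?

Rancher i's FOC: ∂u_i/∂c_i = α_i − c_i = 0, so c_i* = α_i.
NE contributions = (0.9, 4.2, 2); G = 7.1.
u_1 = α_1·G − ½·(c_1)² = 0.9·7.1 − ½·0.9² = 5.985.

5.985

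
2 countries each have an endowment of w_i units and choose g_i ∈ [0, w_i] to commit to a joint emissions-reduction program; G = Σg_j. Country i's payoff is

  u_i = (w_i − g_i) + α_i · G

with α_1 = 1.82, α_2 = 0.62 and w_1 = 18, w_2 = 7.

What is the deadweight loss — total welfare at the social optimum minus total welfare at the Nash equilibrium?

10.08

∂u_i/∂g_i = α_i − 1, so country i contributes w_i if α_i > 1, else 0.
α_i > 1 for i ∈ {1}; NE contributions (18, 0), G = 18.
W^NE = Σw_i − G^NE + (Σα_i)·G^NE = 25 + 1.44·18 = 50.92.
Planner: ∂(Σu_j)/∂g_i = Σα_j − 1 = 1.44 > 0, so everyone contributes w_i; G^SO = 25, W^SO = 25 + 1.44·25 = 61.
Deadweight loss = 10.08.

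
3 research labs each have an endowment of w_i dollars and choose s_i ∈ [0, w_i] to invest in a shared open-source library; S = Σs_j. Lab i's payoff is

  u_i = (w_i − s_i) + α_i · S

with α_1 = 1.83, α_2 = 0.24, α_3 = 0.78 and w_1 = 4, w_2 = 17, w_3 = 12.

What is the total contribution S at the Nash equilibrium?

4

∂u_i/∂s_i = α_i − 1, so lab i contributes w_i if α_i > 1, else 0.
α_i > 1 for i ∈ {1}; NE contributions (4, 0, 0), S = 4.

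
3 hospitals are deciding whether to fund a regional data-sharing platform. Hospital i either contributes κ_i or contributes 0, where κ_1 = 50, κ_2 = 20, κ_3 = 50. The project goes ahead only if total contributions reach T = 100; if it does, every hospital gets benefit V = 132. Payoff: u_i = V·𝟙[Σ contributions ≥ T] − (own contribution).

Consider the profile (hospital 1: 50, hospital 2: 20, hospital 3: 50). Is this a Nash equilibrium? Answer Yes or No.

No

Total = 120 ≥ 100: provided.
Hospital 1 (pledges 50, payoff 82): dropping to 0 → total 70, payoff 0. No gain.
Hospital 2 (pledges 20, payoff 112): dropping to 0 → total 100, payoff 132. Profitable deviation.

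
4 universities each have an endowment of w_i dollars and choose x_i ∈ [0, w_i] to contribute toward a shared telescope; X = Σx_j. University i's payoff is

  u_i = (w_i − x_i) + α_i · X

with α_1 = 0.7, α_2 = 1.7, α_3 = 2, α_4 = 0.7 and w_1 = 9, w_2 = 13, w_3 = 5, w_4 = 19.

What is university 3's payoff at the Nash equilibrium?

36

∂u_i/∂x_i = α_i − 1, so university i contributes w_i if α_i > 1, else 0.
α_i > 1 for i ∈ {2, 3}; NE contributions (0, 13, 5, 0), X = 18.
u_3 = (5 − 5) + 2·18 = 36.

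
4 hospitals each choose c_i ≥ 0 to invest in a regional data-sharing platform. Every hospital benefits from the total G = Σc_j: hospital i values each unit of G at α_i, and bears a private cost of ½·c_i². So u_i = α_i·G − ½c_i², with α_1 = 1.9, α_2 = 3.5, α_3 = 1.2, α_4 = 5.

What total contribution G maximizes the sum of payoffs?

46.4

Planner FOC: ∂(Σu_j)/∂c_i = (Σα_j) − c_i = 0, so c_i^SO = Σα_j = 11.6 for every i; G^SO = 46.4.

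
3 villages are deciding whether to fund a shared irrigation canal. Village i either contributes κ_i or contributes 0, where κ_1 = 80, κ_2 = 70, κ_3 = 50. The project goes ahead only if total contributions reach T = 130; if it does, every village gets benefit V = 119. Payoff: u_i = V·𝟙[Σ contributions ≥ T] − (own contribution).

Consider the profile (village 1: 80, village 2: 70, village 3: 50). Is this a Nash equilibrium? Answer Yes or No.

Total = 200 ≥ 130: provided.
Village 1 (pledges 80, payoff 39): dropping to 0 → total 120, payoff 0. No gain.
Village 2 (pledges 70, payoff 49): dropping to 0 → total 130, payoff 119. Profitable deviation.

No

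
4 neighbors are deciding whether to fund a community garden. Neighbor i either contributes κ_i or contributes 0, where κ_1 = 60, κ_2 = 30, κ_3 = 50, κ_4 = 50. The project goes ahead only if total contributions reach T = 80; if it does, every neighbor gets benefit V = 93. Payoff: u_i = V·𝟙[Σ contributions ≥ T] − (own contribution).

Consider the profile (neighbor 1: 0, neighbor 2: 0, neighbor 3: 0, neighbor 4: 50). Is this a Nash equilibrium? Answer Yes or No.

No

Total = 50 < 80: not provided.
Neighbor 1 (pledges 0, payoff 0): pledging 60 → total 110, payoff 33. Profitable deviation.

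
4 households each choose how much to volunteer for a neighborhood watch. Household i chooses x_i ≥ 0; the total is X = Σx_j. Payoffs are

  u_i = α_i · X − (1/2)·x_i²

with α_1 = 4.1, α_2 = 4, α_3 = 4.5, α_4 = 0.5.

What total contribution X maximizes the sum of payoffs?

52.4

Planner FOC: ∂(Σu_j)/∂x_i = (Σα_j) − x_i = 0, so x_i^SO = Σα_j = 13.1 for every i; X^SO = 52.4.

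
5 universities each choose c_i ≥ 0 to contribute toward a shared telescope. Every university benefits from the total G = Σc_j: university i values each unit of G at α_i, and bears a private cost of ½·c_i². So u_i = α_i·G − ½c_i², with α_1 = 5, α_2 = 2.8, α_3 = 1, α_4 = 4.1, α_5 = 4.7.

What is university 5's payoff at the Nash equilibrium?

71.675

University i's FOC: ∂u_i/∂c_i = α_i − c_i = 0, so c_i* = α_i.
NE contributions = (5, 2.8, 1, 4.1, 4.7); G = 17.6.
u_5 = α_5·G − ½·(c_5)² = 4.7·17.6 − ½·4.7² = 71.675.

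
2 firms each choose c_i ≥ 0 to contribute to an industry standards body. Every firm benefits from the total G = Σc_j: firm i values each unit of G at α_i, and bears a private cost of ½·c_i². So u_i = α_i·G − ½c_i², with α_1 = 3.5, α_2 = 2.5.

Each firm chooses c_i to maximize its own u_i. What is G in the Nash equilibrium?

6

Firm i's FOC: ∂u_i/∂c_i = α_i − c_i = 0, so c_i* = α_i.
NE contributions = (3.5, 2.5); G = 6.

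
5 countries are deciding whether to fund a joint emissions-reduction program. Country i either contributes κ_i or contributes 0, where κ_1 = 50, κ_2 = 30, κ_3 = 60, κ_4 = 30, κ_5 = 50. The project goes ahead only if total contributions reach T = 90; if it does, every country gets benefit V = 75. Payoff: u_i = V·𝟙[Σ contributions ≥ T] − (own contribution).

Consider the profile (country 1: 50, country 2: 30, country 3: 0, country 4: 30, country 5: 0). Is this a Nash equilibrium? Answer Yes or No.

Total = 110 ≥ 90: provided.
Country 1 (pledges 50, payoff 25): dropping to 0 → total 60, payoff 0. No gain.
Country 2 (pledges 30, payoff 45): dropping to 0 → total 80, payoff 0. No gain.
Country 3 (pledges 0, payoff 75): pledging 60 → total 170, payoff 15. No gain.
Country 4 (pledges 30, payoff 45): dropping to 0 → total 80, payoff 0. No gain.
Country 5 (pledges 0, payoff 75): pledging 50 → total 160, payoff 25. No gain.

Yes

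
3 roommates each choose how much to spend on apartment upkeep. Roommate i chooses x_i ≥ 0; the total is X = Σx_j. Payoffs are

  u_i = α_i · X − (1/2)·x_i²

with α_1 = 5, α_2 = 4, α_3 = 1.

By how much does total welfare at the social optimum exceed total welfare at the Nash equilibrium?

71

Roommate i's FOC: ∂u_i/∂x_i = α_i − x_i = 0, so x_i* = α_i.
NE contributions = (5, 4, 1); X = 10.
W^NE = (Σα)·X − ½Σα_i² = 10² − ½·42 = 79.
Planner sets x_i = Σα_j = 10 for every i, so X^SO = 3·10 = 30.
W^SO = (Σα)·X^SO − ½·3·(Σα)² = (3/2)·10² = 150.
Deadweight loss = W^SO − W^NE = 71.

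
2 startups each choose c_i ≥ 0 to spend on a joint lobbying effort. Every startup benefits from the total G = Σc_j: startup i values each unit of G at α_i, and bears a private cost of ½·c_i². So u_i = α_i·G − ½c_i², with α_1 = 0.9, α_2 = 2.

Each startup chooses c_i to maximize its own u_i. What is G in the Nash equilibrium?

2.9

Startup i's FOC: ∂u_i/∂c_i = α_i − c_i = 0, so c_i* = α_i.
NE contributions = (0.9, 2); G = 2.9.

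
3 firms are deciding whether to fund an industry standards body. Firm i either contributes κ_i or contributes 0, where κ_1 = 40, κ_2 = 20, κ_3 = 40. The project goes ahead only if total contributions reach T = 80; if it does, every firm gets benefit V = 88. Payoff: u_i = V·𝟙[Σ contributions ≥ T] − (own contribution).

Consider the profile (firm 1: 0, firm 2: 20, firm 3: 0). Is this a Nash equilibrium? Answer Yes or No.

No

Total = 20 < 80: not provided.
Firm 1 (pledges 0, payoff 0): pledging 40 → total 60, payoff -40. No gain.
Firm 2 (pledges 20, payoff -20): dropping to 0 → total 0, payoff 0. Profitable deviation.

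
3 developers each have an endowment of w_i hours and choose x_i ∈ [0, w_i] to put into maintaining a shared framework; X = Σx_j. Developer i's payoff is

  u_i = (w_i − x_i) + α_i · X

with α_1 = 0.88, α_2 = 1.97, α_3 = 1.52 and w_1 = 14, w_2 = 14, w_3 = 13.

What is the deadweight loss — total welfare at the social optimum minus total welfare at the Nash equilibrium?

∂u_i/∂x_i = α_i − 1, so developer i contributes w_i if α_i > 1, else 0.
α_i > 1 for i ∈ {2, 3}; NE contributions (0, 14, 13), X = 27.
W^NE = Σw_i − X^NE + (Σα_i)·X^NE = 41 + 3.37·27 = 131.99.
Planner: ∂(Σu_j)/∂x_i = Σα_j − 1 = 3.37 > 0, so everyone contributes w_i; X^SO = 41, W^SO = 41 + 3.37·41 = 179.17.
Deadweight loss = 47.18.

47.18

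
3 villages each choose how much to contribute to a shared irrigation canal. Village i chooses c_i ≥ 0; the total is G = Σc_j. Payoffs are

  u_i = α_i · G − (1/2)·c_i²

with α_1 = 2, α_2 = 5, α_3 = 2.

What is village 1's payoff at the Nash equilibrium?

16

Village i's FOC: ∂u_i/∂c_i = α_i − c_i = 0, so c_i* = α_i.
NE contributions = (2, 5, 2); G = 9.
u_1 = α_1·G − ½·(c_1)² = 2·9 − ½·2² = 16.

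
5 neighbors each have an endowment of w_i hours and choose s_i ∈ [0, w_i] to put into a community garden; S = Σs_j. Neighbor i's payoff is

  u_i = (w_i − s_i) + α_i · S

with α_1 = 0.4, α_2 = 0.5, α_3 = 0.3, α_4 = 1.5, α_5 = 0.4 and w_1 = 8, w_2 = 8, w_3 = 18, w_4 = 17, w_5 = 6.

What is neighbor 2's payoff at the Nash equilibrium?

16.5

∂u_i/∂s_i = α_i − 1, so neighbor i contributes w_i if α_i > 1, else 0.
α_i > 1 for i ∈ {4}; NE contributions (0, 0, 0, 17, 0), S = 17.
u_2 = (8 − 0) + 0.5·17 = 16.5.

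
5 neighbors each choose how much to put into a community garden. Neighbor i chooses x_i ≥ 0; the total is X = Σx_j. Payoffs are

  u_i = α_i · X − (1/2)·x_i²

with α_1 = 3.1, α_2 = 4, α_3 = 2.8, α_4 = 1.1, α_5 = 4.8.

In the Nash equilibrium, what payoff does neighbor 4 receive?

Neighbor i's FOC: ∂u_i/∂x_i = α_i − x_i = 0, so x_i* = α_i.
NE contributions = (3.1, 4, 2.8, 1.1, 4.8); X = 15.8.
u_4 = α_4·X − ½·(x_4)² = 1.1·15.8 − ½·1.1² = 16.775.

16.775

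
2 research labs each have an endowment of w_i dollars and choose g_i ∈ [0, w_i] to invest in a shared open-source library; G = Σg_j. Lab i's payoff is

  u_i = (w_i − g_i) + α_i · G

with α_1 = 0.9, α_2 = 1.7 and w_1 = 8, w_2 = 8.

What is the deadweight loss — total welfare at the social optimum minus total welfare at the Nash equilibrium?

12.8

∂u_i/∂g_i = α_i − 1, so lab i contributes w_i if α_i > 1, else 0.
α_i > 1 for i ∈ {2}; NE contributions (0, 8), G = 8.
W^NE = Σw_i − G^NE + (Σα_i)·G^NE = 16 + 1.6·8 = 28.8.
Planner: ∂(Σu_j)/∂g_i = Σα_j − 1 = 1.6 > 0, so everyone contributes w_i; G^SO = 16, W^SO = 16 + 1.6·16 = 41.6.
Deadweight loss = 12.8.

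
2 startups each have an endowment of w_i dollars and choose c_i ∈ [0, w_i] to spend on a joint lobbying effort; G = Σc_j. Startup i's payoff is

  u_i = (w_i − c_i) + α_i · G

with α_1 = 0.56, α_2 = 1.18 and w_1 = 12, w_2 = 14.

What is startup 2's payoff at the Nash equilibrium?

16.52

∂u_i/∂c_i = α_i − 1, so startup i contributes w_i if α_i > 1, else 0.
α_i > 1 for i ∈ {2}; NE contributions (0, 14), G = 14.
u_2 = (14 − 14) + 1.18·14 = 16.52.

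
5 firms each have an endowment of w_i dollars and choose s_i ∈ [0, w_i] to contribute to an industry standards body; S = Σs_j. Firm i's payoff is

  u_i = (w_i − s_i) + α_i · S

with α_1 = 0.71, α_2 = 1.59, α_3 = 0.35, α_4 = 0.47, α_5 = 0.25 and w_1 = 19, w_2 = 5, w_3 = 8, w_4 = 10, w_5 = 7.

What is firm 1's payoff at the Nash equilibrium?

∂u_i/∂s_i = α_i − 1, so firm i contributes w_i if α_i > 1, else 0.
α_i > 1 for i ∈ {2}; NE contributions (0, 5, 0, 0, 0), S = 5.
u_1 = (19 − 0) + 0.71·5 = 22.55.

22.55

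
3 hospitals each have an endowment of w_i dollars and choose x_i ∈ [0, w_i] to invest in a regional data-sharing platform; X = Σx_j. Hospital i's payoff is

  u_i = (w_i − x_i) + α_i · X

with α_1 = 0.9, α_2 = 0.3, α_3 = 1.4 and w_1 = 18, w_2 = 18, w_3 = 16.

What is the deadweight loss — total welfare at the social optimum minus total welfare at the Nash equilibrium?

∂u_i/∂x_i = α_i − 1, so hospital i contributes w_i if α_i > 1, else 0.
α_i > 1 for i ∈ {3}; NE contributions (0, 0, 16), X = 16.
W^NE = Σw_i − X^NE + (Σα_i)·X^NE = 52 + 1.6·16 = 77.6.
Planner: ∂(Σu_j)/∂x_i = Σα_j − 1 = 1.6 > 0, so everyone contributes w_i; X^SO = 52, W^SO = 52 + 1.6·52 = 135.2.
Deadweight loss = 57.6.

57.6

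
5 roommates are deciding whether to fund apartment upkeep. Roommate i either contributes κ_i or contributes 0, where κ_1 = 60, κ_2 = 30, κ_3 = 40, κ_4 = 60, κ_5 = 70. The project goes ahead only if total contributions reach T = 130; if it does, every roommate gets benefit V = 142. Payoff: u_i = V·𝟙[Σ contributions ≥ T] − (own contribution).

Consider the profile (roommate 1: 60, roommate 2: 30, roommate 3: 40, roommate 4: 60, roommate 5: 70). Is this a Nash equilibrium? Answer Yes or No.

No

Total = 260 ≥ 130: provided.
Roommate 1 (pledges 60, payoff 82): dropping to 0 → total 200, payoff 142. Profitable deviation.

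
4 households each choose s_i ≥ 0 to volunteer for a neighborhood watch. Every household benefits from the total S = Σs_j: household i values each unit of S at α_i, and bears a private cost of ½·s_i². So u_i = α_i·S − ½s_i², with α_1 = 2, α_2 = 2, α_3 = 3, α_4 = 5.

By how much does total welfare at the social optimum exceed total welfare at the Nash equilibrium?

Household i's FOC: ∂u_i/∂s_i = α_i − s_i = 0, so s_i* = α_i.
NE contributions = (2, 2, 3, 5); S = 12.
W^NE = (Σα)·S − ½Σα_i² = 12² − ½·42 = 123.
Planner sets s_i = Σα_j = 12 for every i, so S^SO = 4·12 = 48.
W^SO = (Σα)·S^SO − ½·4·(Σα)² = (4/2)·12² = 288.
Deadweight loss = W^SO − W^NE = 165.

165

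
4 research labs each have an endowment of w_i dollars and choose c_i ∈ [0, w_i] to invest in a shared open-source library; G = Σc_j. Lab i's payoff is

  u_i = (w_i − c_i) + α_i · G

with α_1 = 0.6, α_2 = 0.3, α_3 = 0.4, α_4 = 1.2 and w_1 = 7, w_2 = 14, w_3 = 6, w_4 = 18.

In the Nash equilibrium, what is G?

18

∂u_i/∂c_i = α_i − 1, so lab i contributes w_i if α_i > 1, else 0.
α_i > 1 for i ∈ {4}; NE contributions (0, 0, 0, 18), G = 18.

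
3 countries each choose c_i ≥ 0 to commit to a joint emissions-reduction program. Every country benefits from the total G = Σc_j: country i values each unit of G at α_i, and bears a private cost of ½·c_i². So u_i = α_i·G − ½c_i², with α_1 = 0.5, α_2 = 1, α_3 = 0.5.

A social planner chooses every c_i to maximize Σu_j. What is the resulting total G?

Planner FOC: ∂(Σu_j)/∂c_i = (Σα_j) − c_i = 0, so c_i^SO = Σα_j = 2 for every i; G^SO = 6.

6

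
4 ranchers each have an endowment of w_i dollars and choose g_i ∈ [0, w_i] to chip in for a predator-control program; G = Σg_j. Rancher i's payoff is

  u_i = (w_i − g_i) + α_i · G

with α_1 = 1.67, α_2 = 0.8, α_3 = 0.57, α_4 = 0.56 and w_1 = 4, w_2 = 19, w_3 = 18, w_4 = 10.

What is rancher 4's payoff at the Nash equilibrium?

∂u_i/∂g_i = α_i − 1, so rancher i contributes w_i if α_i > 1, else 0.
α_i > 1 for i ∈ {1}; NE contributions (4, 0, 0, 0), G = 4.
u_4 = (10 − 0) + 0.56·4 = 12.24.

12.24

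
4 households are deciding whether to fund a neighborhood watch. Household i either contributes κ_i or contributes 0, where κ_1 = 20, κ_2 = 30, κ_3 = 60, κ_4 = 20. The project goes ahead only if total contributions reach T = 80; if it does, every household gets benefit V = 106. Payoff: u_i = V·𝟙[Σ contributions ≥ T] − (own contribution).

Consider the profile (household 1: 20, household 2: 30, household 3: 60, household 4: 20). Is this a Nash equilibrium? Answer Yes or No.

Total = 130 ≥ 80: provided.
Household 1 (pledges 20, payoff 86): dropping to 0 → total 110, payoff 106. Profitable deviation.

No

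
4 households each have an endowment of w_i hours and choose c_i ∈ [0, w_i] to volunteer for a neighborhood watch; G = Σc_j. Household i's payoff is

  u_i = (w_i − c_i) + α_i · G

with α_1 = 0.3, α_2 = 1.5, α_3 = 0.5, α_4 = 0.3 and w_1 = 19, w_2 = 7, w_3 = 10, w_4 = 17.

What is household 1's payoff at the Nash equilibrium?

21.1

∂u_i/∂c_i = α_i − 1, so household i contributes w_i if α_i > 1, else 0.
α_i > 1 for i ∈ {2}; NE contributions (0, 7, 0, 0), G = 7.
u_1 = (19 − 0) + 0.3·7 = 21.1.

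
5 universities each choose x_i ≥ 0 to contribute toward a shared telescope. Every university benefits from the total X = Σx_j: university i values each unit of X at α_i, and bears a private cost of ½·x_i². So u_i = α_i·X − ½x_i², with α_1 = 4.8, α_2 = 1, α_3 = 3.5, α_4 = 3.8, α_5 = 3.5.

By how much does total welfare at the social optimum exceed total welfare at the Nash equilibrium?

University i's FOC: ∂u_i/∂x_i = α_i − x_i = 0, so x_i* = α_i.
NE contributions = (4.8, 1, 3.5, 3.8, 3.5); X = 16.6.
W^NE = (Σα)·X − ½Σα_i² = 16.6² − ½·62.98 = 244.07.
Planner sets x_i = Σα_j = 16.6 for every i, so X^SO = 5·16.6 = 83.
W^SO = (Σα)·X^SO − ½·5·(Σα)² = (5/2)·16.6² = 688.9.
Deadweight loss = W^SO − W^NE = 444.83.

444.83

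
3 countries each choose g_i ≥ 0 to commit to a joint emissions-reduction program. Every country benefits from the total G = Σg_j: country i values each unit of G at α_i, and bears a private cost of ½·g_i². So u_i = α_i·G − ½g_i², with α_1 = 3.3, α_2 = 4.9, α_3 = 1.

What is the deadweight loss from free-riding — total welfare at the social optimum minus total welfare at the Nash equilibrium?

Country i's FOC: ∂u_i/∂g_i = α_i − g_i = 0, so g_i* = α_i.
NE contributions = (3.3, 4.9, 1); G = 9.2.
W^NE = (Σα)·G − ½Σα_i² = 9.2² − ½·35.9 = 66.69.
Planner sets g_i = Σα_j = 9.2 for every i, so G^SO = 3·9.2 = 27.6.
W^SO = (Σα)·G^SO − ½·3·(Σα)² = (3/2)·9.2² = 126.96.
Deadweight loss = W^SO − W^NE = 60.27.

60.27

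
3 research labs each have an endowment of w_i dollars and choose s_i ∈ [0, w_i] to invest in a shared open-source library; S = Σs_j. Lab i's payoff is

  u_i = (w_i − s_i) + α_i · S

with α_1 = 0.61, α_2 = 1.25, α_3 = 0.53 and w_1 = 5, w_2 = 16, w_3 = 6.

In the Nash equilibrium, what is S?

16

∂u_i/∂s_i = α_i − 1, so lab i contributes w_i if α_i > 1, else 0.
α_i > 1 for i ∈ {2}; NE contributions (0, 16, 0), S = 16.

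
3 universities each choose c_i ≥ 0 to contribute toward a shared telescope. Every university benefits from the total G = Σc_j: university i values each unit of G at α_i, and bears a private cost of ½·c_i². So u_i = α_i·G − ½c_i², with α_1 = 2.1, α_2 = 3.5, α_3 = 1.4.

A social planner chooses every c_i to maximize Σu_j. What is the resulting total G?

Planner FOC: ∂(Σu_j)/∂c_i = (Σα_j) − c_i = 0, so c_i^SO = Σα_j = 7 for every i; G^SO = 21.

21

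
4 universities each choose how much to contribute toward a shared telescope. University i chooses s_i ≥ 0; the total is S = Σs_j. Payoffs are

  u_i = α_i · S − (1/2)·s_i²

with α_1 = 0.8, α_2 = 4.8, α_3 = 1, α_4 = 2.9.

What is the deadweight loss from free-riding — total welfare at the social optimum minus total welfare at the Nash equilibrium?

University i's FOC: ∂u_i/∂s_i = α_i − s_i = 0, so s_i* = α_i.
NE contributions = (0.8, 4.8, 1, 2.9); S = 9.5.
W^NE = (Σα)·S − ½Σα_i² = 9.5² − ½·33.09 = 73.705.
Planner sets s_i = Σα_j = 9.5 for every i, so S^SO = 4·9.5 = 38.
W^SO = (Σα)·S^SO − ½·4·(Σα)² = (4/2)·9.5² = 180.5.
Deadweight loss = W^SO − W^NE = 106.795.

106.795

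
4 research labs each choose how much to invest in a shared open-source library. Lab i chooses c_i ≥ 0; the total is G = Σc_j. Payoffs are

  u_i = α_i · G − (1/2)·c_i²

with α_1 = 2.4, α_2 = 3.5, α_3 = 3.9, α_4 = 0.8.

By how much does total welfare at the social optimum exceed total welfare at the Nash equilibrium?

Lab i's FOC: ∂u_i/∂c_i = α_i − c_i = 0, so c_i* = α_i.
NE contributions = (2.4, 3.5, 3.9, 0.8); G = 10.6.
W^NE = (Σα)·G − ½Σα_i² = 10.6² − ½·33.86 = 95.43.
Planner sets c_i = Σα_j = 10.6 for every i, so G^SO = 4·10.6 = 42.4.
W^SO = (Σα)·G^SO − ½·4·(Σα)² = (4/2)·10.6² = 224.72.
Deadweight loss = W^SO − W^NE = 129.29.

129.29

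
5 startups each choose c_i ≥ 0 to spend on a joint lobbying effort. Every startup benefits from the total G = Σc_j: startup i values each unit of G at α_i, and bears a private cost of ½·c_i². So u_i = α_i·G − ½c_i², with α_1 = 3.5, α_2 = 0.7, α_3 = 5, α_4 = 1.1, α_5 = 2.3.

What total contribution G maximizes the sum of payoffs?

63

Planner FOC: ∂(Σu_j)/∂c_i = (Σα_j) − c_i = 0, so c_i^SO = Σα_j = 12.6 for every i; G^SO = 63.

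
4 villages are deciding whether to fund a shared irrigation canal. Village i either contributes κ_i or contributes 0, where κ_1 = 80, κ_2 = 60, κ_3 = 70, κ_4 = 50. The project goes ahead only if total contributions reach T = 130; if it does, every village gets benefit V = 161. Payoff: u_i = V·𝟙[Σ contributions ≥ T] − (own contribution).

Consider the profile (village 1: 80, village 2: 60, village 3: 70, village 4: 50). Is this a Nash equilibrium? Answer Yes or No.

No

Total = 260 ≥ 130: provided.
Village 1 (pledges 80, payoff 81): dropping to 0 → total 180, payoff 161. Profitable deviation.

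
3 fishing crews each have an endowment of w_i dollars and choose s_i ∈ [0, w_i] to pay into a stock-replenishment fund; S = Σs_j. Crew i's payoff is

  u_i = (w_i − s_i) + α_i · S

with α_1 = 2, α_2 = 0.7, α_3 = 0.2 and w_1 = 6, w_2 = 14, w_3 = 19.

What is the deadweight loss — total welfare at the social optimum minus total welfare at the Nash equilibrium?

∂u_i/∂s_i = α_i − 1, so crew i contributes w_i if α_i > 1, else 0.
α_i > 1 for i ∈ {1}; NE contributions (6, 0, 0), S = 6.
W^NE = Σw_i − S^NE + (Σα_i)·S^NE = 39 + 1.9·6 = 50.4.
Planner: ∂(Σu_j)/∂s_i = Σα_j − 1 = 1.9 > 0, so everyone contributes w_i; S^SO = 39, W^SO = 39 + 1.9·39 = 113.1.
Deadweight loss = 62.7.

62.7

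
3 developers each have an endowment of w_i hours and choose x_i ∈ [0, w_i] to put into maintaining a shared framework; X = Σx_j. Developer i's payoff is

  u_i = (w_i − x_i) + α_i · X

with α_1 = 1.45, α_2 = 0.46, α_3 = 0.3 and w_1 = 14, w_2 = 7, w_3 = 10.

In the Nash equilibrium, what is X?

14

∂u_i/∂x_i = α_i − 1, so developer i contributes w_i if α_i > 1, else 0.
α_i > 1 for i ∈ {1}; NE contributions (14, 0, 0), X = 14.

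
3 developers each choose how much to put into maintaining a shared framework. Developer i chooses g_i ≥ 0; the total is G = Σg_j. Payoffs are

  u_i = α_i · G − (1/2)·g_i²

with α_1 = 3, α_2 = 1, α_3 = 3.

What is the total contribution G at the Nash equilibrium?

Developer i's FOC: ∂u_i/∂g_i = α_i − g_i = 0, so g_i* = α_i.
NE contributions = (3, 1, 3); G = 7.

7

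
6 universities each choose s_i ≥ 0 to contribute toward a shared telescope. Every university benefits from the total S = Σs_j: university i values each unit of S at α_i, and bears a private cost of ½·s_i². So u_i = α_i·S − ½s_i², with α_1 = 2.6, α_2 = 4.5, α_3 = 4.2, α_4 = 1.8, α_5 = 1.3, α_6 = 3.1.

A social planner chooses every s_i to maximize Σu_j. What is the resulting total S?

Planner FOC: ∂(Σu_j)/∂s_i = (Σα_j) − s_i = 0, so s_i^SO = Σα_j = 17.5 for every i; S^SO = 105.

105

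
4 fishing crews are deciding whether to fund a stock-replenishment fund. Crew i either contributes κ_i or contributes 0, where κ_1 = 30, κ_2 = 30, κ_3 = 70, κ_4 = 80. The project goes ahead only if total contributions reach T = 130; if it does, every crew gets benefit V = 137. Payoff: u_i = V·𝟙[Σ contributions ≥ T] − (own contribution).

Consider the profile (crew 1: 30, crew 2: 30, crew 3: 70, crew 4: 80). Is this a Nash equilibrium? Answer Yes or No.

Total = 210 ≥ 130: provided.
Crew 1 (pledges 30, payoff 107): dropping to 0 → total 180, payoff 137. Profitable deviation.

No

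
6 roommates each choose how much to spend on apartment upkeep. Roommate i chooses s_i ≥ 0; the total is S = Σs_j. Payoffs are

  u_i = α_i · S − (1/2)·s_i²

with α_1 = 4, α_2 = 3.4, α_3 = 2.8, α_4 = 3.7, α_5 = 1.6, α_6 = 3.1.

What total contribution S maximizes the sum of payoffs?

Planner FOC: ∂(Σu_j)/∂s_i = (Σα_j) − s_i = 0, so s_i^SO = Σα_j = 18.6 for every i; S^SO = 111.6.

111.6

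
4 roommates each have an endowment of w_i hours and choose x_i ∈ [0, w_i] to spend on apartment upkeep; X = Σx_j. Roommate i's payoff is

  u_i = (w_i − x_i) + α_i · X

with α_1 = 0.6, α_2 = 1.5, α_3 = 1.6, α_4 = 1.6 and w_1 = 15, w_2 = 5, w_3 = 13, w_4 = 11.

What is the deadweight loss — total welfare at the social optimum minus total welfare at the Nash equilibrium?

64.5

∂u_i/∂x_i = α_i − 1, so roommate i contributes w_i if α_i > 1, else 0.
α_i > 1 for i ∈ {2, 3, 4}; NE contributions (0, 5, 13, 11), X = 29.
W^NE = Σw_i − X^NE + (Σα_i)·X^NE = 44 + 4.3·29 = 168.7.
Planner: ∂(Σu_j)/∂x_i = Σα_j − 1 = 4.3 > 0, so everyone contributes w_i; X^SO = 44, W^SO = 44 + 4.3·44 = 233.2.
Deadweight loss = 64.5.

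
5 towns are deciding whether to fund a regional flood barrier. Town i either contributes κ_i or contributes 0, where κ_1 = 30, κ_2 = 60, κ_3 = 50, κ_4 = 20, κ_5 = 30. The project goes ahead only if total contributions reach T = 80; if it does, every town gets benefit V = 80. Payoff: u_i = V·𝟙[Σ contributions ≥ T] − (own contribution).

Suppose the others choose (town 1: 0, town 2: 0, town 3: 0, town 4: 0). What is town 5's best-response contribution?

0

Others' total = 0. Even contributing 30 gives 30 < 80: no benefit either way.
Best response: 0.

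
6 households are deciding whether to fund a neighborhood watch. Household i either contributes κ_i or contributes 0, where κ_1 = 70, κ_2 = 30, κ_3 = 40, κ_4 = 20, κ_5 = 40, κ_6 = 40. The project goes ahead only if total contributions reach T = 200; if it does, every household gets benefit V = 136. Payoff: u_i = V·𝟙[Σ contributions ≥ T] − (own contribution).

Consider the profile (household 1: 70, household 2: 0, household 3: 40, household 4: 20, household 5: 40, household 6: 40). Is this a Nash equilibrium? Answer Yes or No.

Total = 210 ≥ 200: provided.
Household 1 (pledges 70, payoff 66): dropping to 0 → total 140, payoff 0. No gain.
Household 2 (pledges 0, payoff 136): pledging 30 → total 240, payoff 106. No gain.
Household 3 (pledges 40, payoff 96): dropping to 0 → total 170, payoff 0. No gain.
Household 4 (pledges 20, payoff 116): dropping to 0 → total 190, payoff 0. No gain.
Household 5 (pledges 40, payoff 96): dropping to 0 → total 170, payoff 0. No gain.
Household 6 (pledges 40, payoff 96): dropping to 0 → total 170, payoff 0. No gain.

Yes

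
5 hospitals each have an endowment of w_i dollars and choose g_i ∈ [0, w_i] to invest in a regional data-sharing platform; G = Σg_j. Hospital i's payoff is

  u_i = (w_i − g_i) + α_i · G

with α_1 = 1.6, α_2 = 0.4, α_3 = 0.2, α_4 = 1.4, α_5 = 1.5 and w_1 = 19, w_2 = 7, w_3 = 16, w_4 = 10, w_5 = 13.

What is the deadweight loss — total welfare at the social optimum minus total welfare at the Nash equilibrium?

94.3

∂u_i/∂g_i = α_i − 1, so hospital i contributes w_i if α_i > 1, else 0.
α_i > 1 for i ∈ {1, 4, 5}; NE contributions (19, 0, 0, 10, 13), G = 42.
W^NE = Σw_i − G^NE + (Σα_i)·G^NE = 65 + 4.1·42 = 237.2.
Planner: ∂(Σu_j)/∂g_i = Σα_j − 1 = 4.1 > 0, so everyone contributes w_i; G^SO = 65, W^SO = 65 + 4.1·65 = 331.5.
Deadweight loss = 94.3.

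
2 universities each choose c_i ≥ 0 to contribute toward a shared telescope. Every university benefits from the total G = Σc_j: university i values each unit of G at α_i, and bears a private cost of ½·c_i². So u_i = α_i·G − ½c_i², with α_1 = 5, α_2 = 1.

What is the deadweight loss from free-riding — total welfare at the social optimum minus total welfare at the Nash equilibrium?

13

University i's FOC: ∂u_i/∂c_i = α_i − c_i = 0, so c_i* = α_i.
NE contributions = (5, 1); G = 6.
W^NE = (Σα)·G − ½Σα_i² = 6² − ½·26 = 23.
Planner sets c_i = Σα_j = 6 for every i, so G^SO = 2·6 = 12.
W^SO = (Σα)·G^SO − ½·2·(Σα)² = (2/2)·6² = 36.
Deadweight loss = W^SO − W^NE = 13.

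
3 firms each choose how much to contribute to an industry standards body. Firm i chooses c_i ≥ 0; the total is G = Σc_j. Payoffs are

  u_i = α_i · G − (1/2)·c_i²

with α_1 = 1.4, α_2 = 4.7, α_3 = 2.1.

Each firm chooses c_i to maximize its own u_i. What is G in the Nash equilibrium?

8.2

Firm i's FOC: ∂u_i/∂c_i = α_i − c_i = 0, so c_i* = α_i.
NE contributions = (1.4, 4.7, 2.1); G = 8.2.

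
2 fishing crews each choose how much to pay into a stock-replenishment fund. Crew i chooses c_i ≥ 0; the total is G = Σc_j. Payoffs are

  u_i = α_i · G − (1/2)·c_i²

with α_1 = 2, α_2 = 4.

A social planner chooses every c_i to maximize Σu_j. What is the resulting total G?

Planner FOC: ∂(Σu_j)/∂c_i = (Σα_j) − c_i = 0, so c_i^SO = Σα_j = 6 for every i; G^SO = 12.

12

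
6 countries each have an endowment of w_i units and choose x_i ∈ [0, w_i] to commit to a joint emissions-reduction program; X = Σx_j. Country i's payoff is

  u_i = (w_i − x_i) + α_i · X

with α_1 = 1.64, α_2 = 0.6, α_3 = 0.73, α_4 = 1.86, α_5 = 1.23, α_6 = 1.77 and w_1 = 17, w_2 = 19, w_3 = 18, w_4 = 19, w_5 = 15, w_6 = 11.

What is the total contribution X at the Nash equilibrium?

62

∂u_i/∂x_i = α_i − 1, so country i contributes w_i if α_i > 1, else 0.
α_i > 1 for i ∈ {1, 4, 5, 6}; NE contributions (17, 0, 0, 19, 15, 11), X = 62.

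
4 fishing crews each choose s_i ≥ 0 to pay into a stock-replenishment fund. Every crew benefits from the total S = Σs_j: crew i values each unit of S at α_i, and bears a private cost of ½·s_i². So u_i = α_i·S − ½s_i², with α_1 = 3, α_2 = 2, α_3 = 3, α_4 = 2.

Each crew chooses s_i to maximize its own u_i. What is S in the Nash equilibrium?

Crew i's FOC: ∂u_i/∂s_i = α_i − s_i = 0, so s_i* = α_i.
NE contributions = (3, 2, 3, 2); S = 10.

10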